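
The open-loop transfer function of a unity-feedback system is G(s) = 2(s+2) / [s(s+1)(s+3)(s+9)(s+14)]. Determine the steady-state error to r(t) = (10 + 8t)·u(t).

System type = 1 (one pole at s=0). Taking each input component in turn:
  • 10: tracked with zero error.
  • 8t: e_ss = 8/K_v with K_v=2/189 → 756.
Total e_ss = 756.

756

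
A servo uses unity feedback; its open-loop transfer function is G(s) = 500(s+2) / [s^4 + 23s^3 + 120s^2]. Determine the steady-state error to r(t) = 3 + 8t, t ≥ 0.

0

The denominator has no term below 120s^2 — 2 poles at s=0, type 2. By superposition:
  • 3: tracked with zero error.
  • 8t: tracked with zero error.
Total e_ss = 0.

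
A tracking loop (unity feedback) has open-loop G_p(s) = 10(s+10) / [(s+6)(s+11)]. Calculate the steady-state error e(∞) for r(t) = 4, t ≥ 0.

132/83

G_p(s) has no factors of s in the denominator, so the system is type 0.
K_p = lim_{s→0} G_p(s) = 10·10 / (6·11) = 50/33.
e_ss = 4/(1 + K_p) = 4/(83/33) = 132/83.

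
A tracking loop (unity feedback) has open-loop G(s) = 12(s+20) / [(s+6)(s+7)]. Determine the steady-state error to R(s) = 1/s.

7/47

The open loop has no poles at the origin → type 0 system.
K_p = lim_{s→0} G(s) = 12·20 / (6·7) = 40/7.
e_ss = 1/(1 + K_p) = 1/(47/7) = 7/47.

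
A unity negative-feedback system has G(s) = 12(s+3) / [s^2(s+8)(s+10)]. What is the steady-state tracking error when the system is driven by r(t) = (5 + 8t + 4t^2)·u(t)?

G(s) has two factors of s in the denominator, so the system is type 2. Taking each input component in turn:
  • 5: tracked with zero error.
  • 8t: tracked with zero error.
  • 4t^2: e_ss = 8/K_a with K_a=0.45 → 160/9.
Total e_ss = 160/9.

160/9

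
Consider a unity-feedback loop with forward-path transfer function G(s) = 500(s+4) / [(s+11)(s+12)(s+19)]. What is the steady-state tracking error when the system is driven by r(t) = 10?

6270/1127

No free integrators in G(s): this is a type 0 system.
K_p = lim_{s→0} G(s) = 500·4 / (11·12·19) = 500/627.
e_ss = 10/(1 + K_p) = 10/(1127/627) = 6270/1127.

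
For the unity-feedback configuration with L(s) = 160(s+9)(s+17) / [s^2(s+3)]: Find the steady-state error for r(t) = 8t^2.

1/510

L(s) has two factors of s in the denominator, so the system is type 2.
K_a = lim_{s→0} s^2·L(s) = 160·9·17 / (3) = 8160.
r(t) = 8t^2 gives R(s) = 16/s^3.
e_ss = 16/K_a = 16/8160 = 1/510.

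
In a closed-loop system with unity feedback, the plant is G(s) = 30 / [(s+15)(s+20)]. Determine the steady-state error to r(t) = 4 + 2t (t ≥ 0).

The open loop has no poles at the origin → type 0 system. By superposition:
  • 4: e_ss = 4/(1+K_p) with K_p=0.1 → 40/11.
  • 2t: a type-0 system cannot track it, e_ss → ∞.
The unbounded component dominates.

infinity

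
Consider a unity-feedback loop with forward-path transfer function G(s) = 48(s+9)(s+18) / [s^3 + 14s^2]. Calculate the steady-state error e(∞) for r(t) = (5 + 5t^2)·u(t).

Factoring s^2 from the denominator leaves a polynomial with constant term 14, so the system is type 2. Treating each term separately:
  • 5: tracked with zero error.
  • 5t^2: e_ss = 10/K_a with K_a=3888/7 → 35/1944.
Total e_ss = 35/1944.

35/1944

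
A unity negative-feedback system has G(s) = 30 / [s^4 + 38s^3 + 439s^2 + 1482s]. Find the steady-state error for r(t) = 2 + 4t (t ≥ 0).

197.6

Factoring s from the denominator leaves a polynomial with constant term 1482, so the system is type 1. By superposition:
  • 2: tracked with zero error.
  • 4t: e_ss = 4/K_v with K_v=5/247 → 197.6.
Total e_ss = 197.6.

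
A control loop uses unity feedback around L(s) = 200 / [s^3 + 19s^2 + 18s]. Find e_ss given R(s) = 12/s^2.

The denominator has no term below 18s — 1 pole at s=0, type 1.
K_v = lim_{s→0} s·L(s) = 200 / 18 = 100/9.
e_ss = 12/K_v = 12/(100/9) = 1.08.

1.08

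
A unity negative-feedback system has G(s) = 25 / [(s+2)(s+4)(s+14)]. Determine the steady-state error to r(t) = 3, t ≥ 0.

System type = 0 (no poles at s=0).
K_p = lim_{s→0} G(s) = 25 / (2·4·14) = 25/112.
e_ss = 3/(1 + K_p) = 3/(137/112) = 336/137.

336/137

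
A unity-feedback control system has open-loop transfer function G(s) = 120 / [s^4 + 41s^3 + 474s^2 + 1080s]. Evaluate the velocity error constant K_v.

Lowest-order denominator term is 1080s, so the open loop has 1 pole at the origin → type 1 system.
K_v = lim_{s→0} s·G(s) = 120 / 1080 = 1/9.

1/9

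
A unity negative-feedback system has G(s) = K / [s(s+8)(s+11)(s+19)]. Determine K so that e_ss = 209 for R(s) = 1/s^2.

8

The open loop has one pole at the origin → type 1 system.
K_v = lim_{s→0} s·G(s) = K / (8·11·19) = (1/1672)·K.
e_ss = 1/K_v = 209 ⇒ K_v = 1/209 ⇒ K = (1/209)/(1/1672) = 8.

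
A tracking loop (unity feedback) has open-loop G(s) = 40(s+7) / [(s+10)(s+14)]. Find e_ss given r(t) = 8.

System type = 0 (no poles at s=0).
K_p = lim_{s→0} G(s) = 40·7 / (10·14) = 2.
e_ss = 8/(1 + K_p) = 8/3.

8/3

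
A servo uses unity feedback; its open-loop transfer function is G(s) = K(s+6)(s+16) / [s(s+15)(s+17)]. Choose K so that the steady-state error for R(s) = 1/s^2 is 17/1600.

G(s) has one factor of s in the denominator, so the system is type 1.
K_v = lim_{s→0} s·G(s) = K·6·16 / (15·17) = (32/85)·K.
e_ss = 1/K_v = 17/1600 ⇒ K_v = 1600/17 ⇒ K = (1600/17)/(32/85) = 250.

250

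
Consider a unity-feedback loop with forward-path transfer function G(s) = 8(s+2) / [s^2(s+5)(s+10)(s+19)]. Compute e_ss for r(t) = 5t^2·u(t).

The open loop has two poles at the origin → type 2 system.
K_a = lim_{s→0} s^2·G(s) = 8·2 / (5·10·19) = 8/475.
r(t) = 5t^2 gives R(s) = 10/s^3.
e_ss = 10/K_a = 10/(8/475) = 593.75.

593.75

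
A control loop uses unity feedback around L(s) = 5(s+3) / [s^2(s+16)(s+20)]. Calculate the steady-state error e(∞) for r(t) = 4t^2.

L(s) has two factors of s in the denominator, so the system is type 2.
K_a = lim_{s→0} s^2·L(s) = 5·3 / (16·20) = 3/64.
r(t) = 4t^2 gives R(s) = 8/s^3.
e_ss = 8/K_a = 8/(3/64) = 512/3.

512/3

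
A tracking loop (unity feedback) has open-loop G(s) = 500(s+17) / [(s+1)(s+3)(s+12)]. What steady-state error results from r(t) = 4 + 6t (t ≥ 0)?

infinity

System type = 0 (no poles at s=0). Taking each input component in turn:
  • 4: e_ss = 4/(1+K_p) with K_p=2125/9 → 18/1067.
  • 6t: a type-0 system cannot track it, e_ss → ∞.
The unbounded component dominates.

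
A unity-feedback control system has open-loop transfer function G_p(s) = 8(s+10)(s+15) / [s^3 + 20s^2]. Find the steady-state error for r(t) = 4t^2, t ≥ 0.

The denominator has no term below 20s^2 — 2 poles at s=0, type 2.
K_a = lim_{s→0} s^2·G_p(s) = 8·10·15 / 20 = 60.
r(t) = 4t^2 gives R(s) = 8/s^3.
e_ss = 8/K_a = 8/60 = 2/15.

2/15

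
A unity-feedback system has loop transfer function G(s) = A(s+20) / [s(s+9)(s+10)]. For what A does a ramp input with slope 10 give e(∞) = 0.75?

60

System type = 1 (one pole at s=0).
K_v = lim_{s→0} s·G(s) = A·20 / (9·10) = (2/9)·A.
e_ss = 10/K_v = 0.75 ⇒ K_v = 40/3 ⇒ A = (40/3)/(2/9) = 60.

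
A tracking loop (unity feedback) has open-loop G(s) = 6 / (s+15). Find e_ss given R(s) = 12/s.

The open loop has no poles at the origin → type 0 system.
K_p = lim_{s→0} G(s) = 6 / (15) = 0.4.
e_ss = 12/(1 + K_p) = 12/1.4 = 60/7.

60/7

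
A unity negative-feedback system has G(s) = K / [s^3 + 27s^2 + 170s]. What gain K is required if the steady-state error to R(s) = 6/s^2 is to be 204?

5

Lowest-order denominator term is 170s, so the open loop has 1 pole at the origin → type 1 system.
K_v = lim_{s→0} s·G(s) = K / 170 = (1/170)·K.
e_ss = 6/K_v = 204 ⇒ K_v = 1/34 ⇒ K = (1/34)/(1/170) = 5.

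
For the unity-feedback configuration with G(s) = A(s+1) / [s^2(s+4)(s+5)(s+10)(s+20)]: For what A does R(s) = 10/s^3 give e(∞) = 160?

250

G(s) has two factors of s in the denominator, so the system is type 2.
K_a = lim_{s→0} s^2·G(s) = A·1 / (4·5·10·20) = (1/4000)·A.
e_ss = 10/K_a = 160 ⇒ K_a = 0.0625 ⇒ A = 0.0625/(1/4000) = 250.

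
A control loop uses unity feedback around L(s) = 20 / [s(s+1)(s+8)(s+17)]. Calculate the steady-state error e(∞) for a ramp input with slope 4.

System type = 1 (one pole at s=0).
K_v = lim_{s→0} s·L(s) = 20 / (1·8·17) = 5/34.
e_ss = 4/K_v = 4/(5/34) = 27.2.

27.2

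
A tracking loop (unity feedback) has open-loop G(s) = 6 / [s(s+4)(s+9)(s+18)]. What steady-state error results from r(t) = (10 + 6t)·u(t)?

648

The open loop has one pole at the origin → type 1 system. By superposition:
  • 10: tracked with zero error.
  • 6t: e_ss = 6/K_v with K_v=1/108 → 648.
Total e_ss = 648.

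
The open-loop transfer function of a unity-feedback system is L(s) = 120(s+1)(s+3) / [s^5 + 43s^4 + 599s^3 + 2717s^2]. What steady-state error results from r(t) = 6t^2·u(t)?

Factoring s^2 from the denominator leaves a polynomial with constant term 2717, so the system is type 2.
K_a = lim_{s→0} s^2·L(s) = 120·1·3 / 2717 = 360/2717.
r(t) = 6t^2 gives R(s) = 12/s^3.
e_ss = 12/K_a = 12/(360/2717) = 2717/30.

2717/30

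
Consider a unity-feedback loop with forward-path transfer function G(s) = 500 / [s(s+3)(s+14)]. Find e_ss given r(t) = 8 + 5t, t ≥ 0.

The open loop has one pole at the origin → type 1 system. Treating each term separately:
  • 8: tracked with zero error.
  • 5t: e_ss = 5/K_v with K_v=250/21 → 0.42.
Total e_ss = 0.42.

0.42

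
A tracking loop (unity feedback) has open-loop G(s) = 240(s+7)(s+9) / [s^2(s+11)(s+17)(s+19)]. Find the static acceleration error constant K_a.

Two free integrators in G(s): this is a type 2 system.
K_a = lim_{s→0} s^2·G(s) = 240·7·9 / (11·17·19) = 15120/3553.

15120/3553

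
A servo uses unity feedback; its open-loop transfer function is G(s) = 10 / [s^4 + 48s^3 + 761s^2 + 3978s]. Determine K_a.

Factoring s from the denominator leaves a polynomial with constant term 3978, so the system is type 1.
K_a = lim_{s→0} s^2·G(s) = 0 (the extra factor of s kills the finite limit).

0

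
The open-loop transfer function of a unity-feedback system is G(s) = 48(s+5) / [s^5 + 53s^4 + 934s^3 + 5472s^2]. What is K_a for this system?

The denominator has no term below 5472s^2 — 2 poles at s=0, type 2.
K_a = lim_{s→0} s^2·G(s) = 48·5 / 5472 = 5/114.

5/114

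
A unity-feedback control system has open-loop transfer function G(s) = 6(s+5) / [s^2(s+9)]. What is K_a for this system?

10/3

G(s) has two factors of s in the denominator, so the system is type 2.
K_a = lim_{s→0} s^2·G(s) = 6·5 / (9) = 10/3.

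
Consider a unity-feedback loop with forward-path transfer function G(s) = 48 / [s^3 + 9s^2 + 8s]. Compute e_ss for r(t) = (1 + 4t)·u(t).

Lowest-order denominator term is 8s, so the open loop has 1 pole at the origin → type 1 system. By superposition:
  • 1: tracked with zero error.
  • 4t: e_ss = 4/K_v with K_v=6 → 2/3.
Total e_ss = 2/3.

2/3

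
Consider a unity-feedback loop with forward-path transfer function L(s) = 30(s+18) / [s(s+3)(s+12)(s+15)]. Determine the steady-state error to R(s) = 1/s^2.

The open loop has one pole at the origin → type 1 system.
K_v = lim_{s→0} s·L(s) = 30·18 / (3·12·15) = 1.
e_ss = 1/K_v = 1/1 = 1.

1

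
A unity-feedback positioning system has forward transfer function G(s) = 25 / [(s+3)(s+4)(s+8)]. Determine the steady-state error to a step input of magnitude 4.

No free integrators in G(s): this is a type 0 system.
K_p = lim_{s→0} G(s) = 25 / (3·4·8) = 25/96.
e_ss = 4/(1 + K_p) = 4/(121/96) = 384/121.

384/121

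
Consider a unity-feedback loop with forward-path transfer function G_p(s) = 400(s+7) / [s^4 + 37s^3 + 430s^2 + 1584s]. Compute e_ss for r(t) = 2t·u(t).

198/175

Factoring s from the denominator leaves a polynomial with constant term 1584, so the system is type 1.
K_v = lim_{s→0} s·G_p(s) = 400·7 / 1584 = 175/99.
e_ss = 2/K_v = 2/(175/99) = 198/175.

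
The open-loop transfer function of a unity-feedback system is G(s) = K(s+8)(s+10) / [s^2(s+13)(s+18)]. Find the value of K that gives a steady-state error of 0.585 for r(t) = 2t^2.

G(s) has two factors of s in the denominator, so the system is type 2.
K_a = lim_{s→0} s^2·G(s) = K·8·10 / (13·18) = (40/117)·K.
e_ss = 4/K_a = 0.585 ⇒ K_a = 800/117 ⇒ K = (800/117)/(40/117) = 20.

20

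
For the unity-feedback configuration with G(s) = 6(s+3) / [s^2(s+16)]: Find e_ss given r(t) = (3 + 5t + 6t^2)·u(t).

The open loop has two poles at the origin → type 2 system. Treating each term separately:
  • 3: tracked with zero error.
  • 5t: tracked with zero error.
  • 6t^2: e_ss = 12/K_a with K_a=1.125 → 32/3.
Total e_ss = 32/3.

32/3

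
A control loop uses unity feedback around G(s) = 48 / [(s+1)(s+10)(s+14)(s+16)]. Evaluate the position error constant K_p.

System type = 0 (no poles at s=0).
K_p = lim_{s→0} G(s) = 48 / (1·10·14·16) = 3/140.

3/140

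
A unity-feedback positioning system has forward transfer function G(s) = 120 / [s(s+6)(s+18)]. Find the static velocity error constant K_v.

10/9

System type = 1 (one pole at s=0).
K_v = lim_{s→0} s·G(s) = 120 / (6·18) = 10/9.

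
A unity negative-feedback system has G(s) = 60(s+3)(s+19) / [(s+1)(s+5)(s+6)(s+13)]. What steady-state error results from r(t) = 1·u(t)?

G(s) has no factors of s in the denominator, so the system is type 0.
K_p = lim_{s→0} G(s) = 60·3·19 / (1·5·6·13) = 114/13.
e_ss = 1/(1 + K_p) = 1/(127/13) = 13/127.

13/127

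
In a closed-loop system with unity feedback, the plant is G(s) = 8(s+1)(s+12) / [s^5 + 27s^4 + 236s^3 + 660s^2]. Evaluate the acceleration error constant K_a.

Lowest-order denominator term is 660s^2, so the open loop has 2 poles at the origin → type 2 system.
K_a = lim_{s→0} s^2·G(s) = 8·1·12 / 660 = 8/55.

8/55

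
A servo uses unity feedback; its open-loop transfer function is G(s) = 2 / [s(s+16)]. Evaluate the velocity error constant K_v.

0.125

System type = 1 (one pole at s=0).
K_v = lim_{s→0} s·G(s) = 2 / (16) = 0.125.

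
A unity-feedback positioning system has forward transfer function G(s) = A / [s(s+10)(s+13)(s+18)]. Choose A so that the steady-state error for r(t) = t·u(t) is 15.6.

150

G(s) has one factor of s in the denominator, so the system is type 1.
K_v = lim_{s→0} s·G(s) = A / (10·13·18) = (1/2340)·A.
e_ss = 1/K_v = 15.6 ⇒ K_v = 5/78 ⇒ A = (5/78)/(1/2340) = 150.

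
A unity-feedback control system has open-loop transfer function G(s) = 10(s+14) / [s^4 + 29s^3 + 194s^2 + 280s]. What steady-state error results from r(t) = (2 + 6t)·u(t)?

The denominator has no term below 280s — 1 pole at s=0, type 1. Treating each term separately:
  • 2: tracked with zero error.
  • 6t: e_ss = 6/K_v with K_v=0.5 → 12.
Total e_ss = 12.

12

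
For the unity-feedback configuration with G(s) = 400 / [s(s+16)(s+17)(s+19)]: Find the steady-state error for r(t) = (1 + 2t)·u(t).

G(s) has one factor of s in the denominator, so the system is type 1. Treating each term separately:
  • 1: tracked with zero error.
  • 2t: e_ss = 2/K_v with K_v=25/323 → 25.84.
Total e_ss = 25.84.

25.84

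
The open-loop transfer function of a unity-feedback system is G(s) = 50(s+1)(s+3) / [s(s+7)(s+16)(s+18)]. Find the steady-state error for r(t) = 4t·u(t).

53.76

System type = 1 (one pole at s=0).
K_v = lim_{s→0} s·G(s) = 50·1·3 / (7·16·18) = 25/336.
e_ss = 4/K_v = 4/(25/336) = 53.76.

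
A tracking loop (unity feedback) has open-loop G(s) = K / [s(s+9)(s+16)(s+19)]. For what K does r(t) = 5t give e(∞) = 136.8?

The open loop has one pole at the origin → type 1 system.
K_v = lim_{s→0} s·G(s) = K / (9·16·19) = (1/2736)·K.
e_ss = 5/K_v = 136.8 ⇒ K_v = 25/684 ⇒ K = (25/684)/(1/2736) = 100.

100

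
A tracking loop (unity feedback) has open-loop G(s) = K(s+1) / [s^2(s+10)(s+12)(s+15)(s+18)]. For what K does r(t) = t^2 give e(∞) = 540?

G(s) has two factors of s in the denominator, so the system is type 2.
K_a = lim_{s→0} s^2·G(s) = K·1 / (10·12·15·18) = (1/32400)·K.
e_ss = 2/K_a = 540 ⇒ K_a = 1/270 ⇒ K = (1/270)/(1/32400) = 120.

120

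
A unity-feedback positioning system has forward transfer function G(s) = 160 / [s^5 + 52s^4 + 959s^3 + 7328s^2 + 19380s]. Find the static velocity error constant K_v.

Factoring s from the denominator leaves a polynomial with constant term 19380, so the system is type 1.
K_v = lim_{s→0} s·G(s) = 160 / 19380 = 8/969.

8/969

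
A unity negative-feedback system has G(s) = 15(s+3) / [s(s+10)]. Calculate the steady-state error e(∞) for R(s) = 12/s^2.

8/3

G(s) has one factor of s in the denominator, so the system is type 1.
K_v = lim_{s→0} s·G(s) = 15·3 / (10) = 4.5.
e_ss = 12/K_v = 12/4.5 = 8/3.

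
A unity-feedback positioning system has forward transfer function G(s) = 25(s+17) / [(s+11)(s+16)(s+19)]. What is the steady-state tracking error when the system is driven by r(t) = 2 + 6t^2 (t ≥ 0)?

The open loop has no poles at the origin → type 0 system. By superposition:
  • 2: e_ss = 2/(1+K_p) with K_p=425/3344 → 6688/3769.
  • 6t^2: a type-0 system cannot track it, e_ss → ∞.
The unbounded component dominates.

infinity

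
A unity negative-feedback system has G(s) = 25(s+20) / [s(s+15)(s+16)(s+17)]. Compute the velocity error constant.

The open loop has one pole at the origin → type 1 system.
K_v = lim_{s→0} s·G(s) = 25·20 / (15·16·17) = 25/204.

25/204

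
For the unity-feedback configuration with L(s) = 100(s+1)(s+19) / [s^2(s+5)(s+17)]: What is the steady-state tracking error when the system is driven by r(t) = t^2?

System type = 2 (two poles at s=0).
K_a = lim_{s→0} s^2·L(s) = 100·1·19 / (5·17) = 380/17.
r(t) = t^2 gives R(s) = 2/s^3.
e_ss = 2/K_a = 2/(380/17) = 17/190.

17/190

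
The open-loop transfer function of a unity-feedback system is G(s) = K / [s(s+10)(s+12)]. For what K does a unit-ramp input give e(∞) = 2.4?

G(s) has one factor of s in the denominator, so the system is type 1.
K_v = lim_{s→0} s·G(s) = K / (10·12) = (1/120)·K.
e_ss = 1/K_v = 2.4 ⇒ K_v = 5/12 ⇒ K = (5/12)/(1/120) = 50.

50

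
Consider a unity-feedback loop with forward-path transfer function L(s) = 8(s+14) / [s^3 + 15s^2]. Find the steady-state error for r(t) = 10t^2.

Lowest-order denominator term is 15s^2, so the open loop has 2 poles at the origin → type 2 system.
K_a = lim_{s→0} s^2·L(s) = 8·14 / 15 = 112/15.
r(t) = 10t^2 gives R(s) = 20/s^3.
e_ss = 20/K_a = 20/(112/15) = 75/28.

75/28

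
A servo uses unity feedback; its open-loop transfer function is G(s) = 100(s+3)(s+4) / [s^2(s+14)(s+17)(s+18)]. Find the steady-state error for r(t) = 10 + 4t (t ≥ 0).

0

Two free integrators in G(s): this is a type 2 system. By superposition:
  • 10: tracked with zero error.
  • 4t: tracked with zero error.
Total e_ss = 0.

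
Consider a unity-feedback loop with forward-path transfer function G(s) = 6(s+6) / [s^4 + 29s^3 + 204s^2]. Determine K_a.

Factoring s^2 from the denominator leaves a polynomial with constant term 204, so the system is type 2.
K_a = lim_{s→0} s^2·G(s) = 6·6 / 204 = 3/17.

3/17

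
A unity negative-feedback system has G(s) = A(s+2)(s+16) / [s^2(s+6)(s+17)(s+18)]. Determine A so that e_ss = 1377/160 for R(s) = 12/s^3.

The open loop has two poles at the origin → type 2 system.
K_a = lim_{s→0} s^2·G(s) = A·2·16 / (6·17·18) = (8/459)·A.
e_ss = 12/K_a = 1377/160 ⇒ K_a = 640/459 ⇒ A = (640/459)/(8/459) = 80.

80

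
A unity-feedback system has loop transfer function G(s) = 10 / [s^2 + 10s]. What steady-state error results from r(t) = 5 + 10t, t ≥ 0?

The denominator has no term below 10s — 1 pole at s=0, type 1. Taking each input component in turn:
  • 5: tracked with zero error.
  • 10t: e_ss = 10/K_v with K_v=1 → 10.
Total e_ss = 10.

10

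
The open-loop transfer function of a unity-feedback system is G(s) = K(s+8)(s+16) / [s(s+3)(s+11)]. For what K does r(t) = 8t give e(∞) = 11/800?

System type = 1 (one pole at s=0).
K_v = lim_{s→0} s·G(s) = K·8·16 / (3·11) = (128/33)·K.
e_ss = 8/K_v = 11/800 ⇒ K_v = 6400/11 ⇒ K = (6400/11)/(128/33) = 150.

150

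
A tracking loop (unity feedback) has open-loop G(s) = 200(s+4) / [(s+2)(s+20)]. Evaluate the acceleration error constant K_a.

The open loop has no poles at the origin → type 0 system.
K_a = lim_{s→0} s^2·G(s) = 0 (the extra factor of s kills the finite limit).

0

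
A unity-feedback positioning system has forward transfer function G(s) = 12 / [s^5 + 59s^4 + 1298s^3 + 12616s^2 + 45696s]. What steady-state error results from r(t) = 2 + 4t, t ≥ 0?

The denominator has no term below 45696s — 1 pole at s=0, type 1. By superposition:
  • 2: tracked with zero error.
  • 4t: e_ss = 4/K_v with K_v=1/3808 → 15232.
Total e_ss = 15232.

15232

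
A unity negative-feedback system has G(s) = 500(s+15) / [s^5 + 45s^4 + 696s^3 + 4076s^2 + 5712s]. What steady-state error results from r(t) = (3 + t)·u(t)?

Factoring s from the denominator leaves a polynomial with constant term 5712, so the system is type 1. By superposition:
  • 3: tracked with zero error.
  • t: e_ss = 1/K_v with K_v=625/476 → 0.7616.
Total e_ss = 0.7616.

0.7616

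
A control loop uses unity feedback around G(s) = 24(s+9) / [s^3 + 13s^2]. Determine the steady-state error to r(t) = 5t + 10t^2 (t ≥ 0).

65/54

The denominator has no term below 13s^2 — 2 poles at s=0, type 2. Taking each input component in turn:
  • 5t: tracked with zero error.
  • 10t^2: e_ss = 20/K_a with K_a=216/13 → 65/54.
Total e_ss = 65/54.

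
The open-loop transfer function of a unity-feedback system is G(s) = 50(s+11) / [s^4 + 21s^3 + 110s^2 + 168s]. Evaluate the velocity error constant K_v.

275/84

Factoring s from the denominator leaves a polynomial with constant term 168, so the system is type 1.
K_v = lim_{s→0} s·G(s) = 50·11 / 168 = 275/84.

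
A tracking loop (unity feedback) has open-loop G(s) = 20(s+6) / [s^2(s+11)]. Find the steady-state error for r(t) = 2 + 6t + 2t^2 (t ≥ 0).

G(s) has two factors of s in the denominator, so the system is type 2. Treating each term separately:
  • 2: tracked with zero error.
  • 6t: tracked with zero error.
  • 2t^2: e_ss = 4/K_a with K_a=120/11 → 11/30.
Total e_ss = 11/30.

11/30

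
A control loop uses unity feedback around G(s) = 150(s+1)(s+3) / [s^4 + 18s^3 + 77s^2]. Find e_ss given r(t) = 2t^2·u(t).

154/225

Lowest-order denominator term is 77s^2, so the open loop has 2 poles at the origin → type 2 system.
K_a = lim_{s→0} s^2·G(s) = 150·1·3 / 77 = 450/77.
r(t) = 2t^2 gives R(s) = 4/s^3.
e_ss = 4/K_a = 4/(450/77) = 154/225.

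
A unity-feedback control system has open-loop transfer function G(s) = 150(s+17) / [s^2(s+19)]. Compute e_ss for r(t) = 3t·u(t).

The open loop has two poles at the origin → type 2 system.
A type-2 system has K_v = ∞, so it tracks a ramp input with zero steady-state error.

0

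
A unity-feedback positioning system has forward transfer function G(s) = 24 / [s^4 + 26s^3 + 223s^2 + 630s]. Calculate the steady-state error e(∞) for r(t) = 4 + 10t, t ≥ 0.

262.5

Lowest-order denominator term is 630s, so the open loop has 1 pole at the origin → type 1 system. By superposition:
  • 4: tracked with zero error.
  • 10t: e_ss = 10/K_v with K_v=4/105 → 262.5.
Total e_ss = 262.5.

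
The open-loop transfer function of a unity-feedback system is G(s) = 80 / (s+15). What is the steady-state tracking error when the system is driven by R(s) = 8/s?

24/19

The open loop has no poles at the origin → type 0 system.
K_p = lim_{s→0} G(s) = 80 / (15) = 16/3.
e_ss = 8/(1 + K_p) = 8/(19/3) = 24/19.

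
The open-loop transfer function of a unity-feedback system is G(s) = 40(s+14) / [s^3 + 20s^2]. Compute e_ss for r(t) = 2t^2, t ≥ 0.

1/7

Lowest-order denominator term is 20s^2, so the open loop has 2 poles at the origin → type 2 system.
K_a = lim_{s→0} s^2·G(s) = 40·14 / 20 = 28.
r(t) = 2t^2 gives R(s) = 4/s^3.
e_ss = 4/K_a = 4/28 = 1/7.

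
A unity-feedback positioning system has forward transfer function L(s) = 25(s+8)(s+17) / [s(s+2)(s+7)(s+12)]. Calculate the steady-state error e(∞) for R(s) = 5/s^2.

21/85

One free integrator in L(s): this is a type 1 system.
K_v = lim_{s→0} s·L(s) = 25·8·17 / (2·7·12) = 425/21.
e_ss = 5/K_v = 5/(425/21) = 21/85.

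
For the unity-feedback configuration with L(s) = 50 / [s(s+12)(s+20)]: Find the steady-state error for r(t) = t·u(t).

L(s) has one factor of s in the denominator, so the system is type 1.
K_v = lim_{s→0} s·L(s) = 50 / (12·20) = 5/24.
e_ss = 1/K_v = 1/(5/24) = 4.8.

4.8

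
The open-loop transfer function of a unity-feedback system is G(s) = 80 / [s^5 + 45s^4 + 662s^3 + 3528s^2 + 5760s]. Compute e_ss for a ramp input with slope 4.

288

The denominator has no term below 5760s — 1 pole at s=0, type 1.
K_v = lim_{s→0} s·G(s) = 80 / 5760 = 1/72.
e_ss = 4/K_v = 4/(1/72) = 288.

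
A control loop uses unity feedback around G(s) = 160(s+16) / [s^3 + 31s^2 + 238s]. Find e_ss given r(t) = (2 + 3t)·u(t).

Lowest-order denominator term is 238s, so the open loop has 1 pole at the origin → type 1 system. Taking each input component in turn:
  • 2: tracked with zero error.
  • 3t: e_ss = 3/K_v with K_v=1280/119 → 357/1280.
Total e_ss = 357/1280.

357/1280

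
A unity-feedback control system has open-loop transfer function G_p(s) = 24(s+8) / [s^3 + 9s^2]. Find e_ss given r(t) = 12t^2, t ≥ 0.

1.125

Factoring s^2 from the denominator leaves a polynomial with constant term 9, so the system is type 2.
K_a = lim_{s→0} s^2·G_p(s) = 24·8 / 9 = 64/3.
r(t) = 12t^2 gives R(s) = 24/s^3.
e_ss = 24/K_a = 24/(64/3) = 1.125.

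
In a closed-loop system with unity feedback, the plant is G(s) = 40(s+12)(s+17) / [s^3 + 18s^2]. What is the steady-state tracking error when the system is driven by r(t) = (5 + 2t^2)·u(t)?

3/340

Lowest-order denominator term is 18s^2, so the open loop has 2 poles at the origin → type 2 system. Treating each term separately:
  • 5: tracked with zero error.
  • 2t^2: e_ss = 4/K_a with K_a=1360/3 → 3/340.
Total e_ss = 3/340.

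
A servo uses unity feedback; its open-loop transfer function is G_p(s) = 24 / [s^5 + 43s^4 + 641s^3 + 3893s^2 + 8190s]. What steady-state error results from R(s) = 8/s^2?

2730

The denominator has no term below 8190s — 1 pole at s=0, type 1.
K_v = lim_{s→0} s·G_p(s) = 24 / 8190 = 4/1365.
e_ss = 8/K_v = 8/(4/1365) = 2730.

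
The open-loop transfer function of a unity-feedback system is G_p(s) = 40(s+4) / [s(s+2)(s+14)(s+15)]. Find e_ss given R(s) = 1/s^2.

One free integrator in G_p(s): this is a type 1 system.
K_v = lim_{s→0} s·G_p(s) = 40·4 / (2·14·15) = 8/21.
e_ss = 1/K_v = 1/(8/21) = 2.625.

2.625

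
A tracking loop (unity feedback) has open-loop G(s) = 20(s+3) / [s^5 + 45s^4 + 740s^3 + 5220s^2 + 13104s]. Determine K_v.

Lowest-order denominator term is 13104s, so the open loop has 1 pole at the origin → type 1 system.
K_v = lim_{s→0} s·G(s) = 20·3 / 13104 = 5/1092.

5/1092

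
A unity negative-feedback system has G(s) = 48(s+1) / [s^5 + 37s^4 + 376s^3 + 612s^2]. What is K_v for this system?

K_v = lim_{s→0} s·G(s); with 2 poles at the origin the limit diverges, so K_v = ∞.

infinity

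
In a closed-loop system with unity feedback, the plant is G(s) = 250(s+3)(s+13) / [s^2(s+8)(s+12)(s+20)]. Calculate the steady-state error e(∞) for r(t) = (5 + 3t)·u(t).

System type = 2 (two poles at s=0). By superposition:
  • 5: tracked with zero error.
  • 3t: tracked with zero error.
Total e_ss = 0.

0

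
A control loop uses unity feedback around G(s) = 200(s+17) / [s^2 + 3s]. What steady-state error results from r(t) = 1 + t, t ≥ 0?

The denominator has no term below 3s — 1 pole at s=0, type 1. Treating each term separately:
  • 1: tracked with zero error.
  • t: e_ss = 1/K_v with K_v=3400/3 → 3/3400.
Total e_ss = 3/3400.

3/3400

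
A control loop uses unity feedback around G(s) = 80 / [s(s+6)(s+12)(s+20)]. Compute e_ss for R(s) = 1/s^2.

G(s) has one factor of s in the denominator, so the system is type 1.
K_v = lim_{s→0} s·G(s) = 80 / (6·12·20) = 1/18.
e_ss = 1/K_v = 1/(1/18) = 18.

18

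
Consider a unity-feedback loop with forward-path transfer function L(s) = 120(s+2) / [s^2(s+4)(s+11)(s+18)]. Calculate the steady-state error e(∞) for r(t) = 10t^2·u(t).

66

Two free integrators in L(s): this is a type 2 system.
K_a = lim_{s→0} s^2·L(s) = 120·2 / (4·11·18) = 10/33.
r(t) = 10t^2 gives R(s) = 20/s^3.
e_ss = 20/K_a = 20/(10/33) = 66.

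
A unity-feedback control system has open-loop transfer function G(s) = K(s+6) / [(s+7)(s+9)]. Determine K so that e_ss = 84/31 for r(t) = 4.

5

The open loop has no poles at the origin → type 0 system.
K_p = lim_{s→0} G(s) = K·6 / (7·9) = (2/21)·K.
e_ss = 4/(1 + K_p) = 84/31 ⇒ 1 + (2/21)·K = 31/21 ⇒ K = 5.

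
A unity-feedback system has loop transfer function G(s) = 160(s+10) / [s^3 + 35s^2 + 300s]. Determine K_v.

The denominator has no term below 300s — 1 pole at s=0, type 1.
K_v = lim_{s→0} s·G(s) = 160·10 / 300 = 16/3.

16/3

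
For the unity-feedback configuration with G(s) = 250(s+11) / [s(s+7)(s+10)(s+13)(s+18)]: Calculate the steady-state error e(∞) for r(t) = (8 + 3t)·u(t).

4914/275

System type = 1 (one pole at s=0). Taking each input component in turn:
  • 8: tracked with zero error.
  • 3t: e_ss = 3/K_v with K_v=275/1638 → 4914/275.
Total e_ss = 4914/275.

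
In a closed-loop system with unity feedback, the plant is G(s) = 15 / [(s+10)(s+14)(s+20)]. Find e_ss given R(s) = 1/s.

560/563

System type = 0 (no poles at s=0).
K_p = lim_{s→0} G(s) = 15 / (10·14·20) = 3/560.
e_ss = 1/(1 + K_p) = 1/(563/560) = 560/563.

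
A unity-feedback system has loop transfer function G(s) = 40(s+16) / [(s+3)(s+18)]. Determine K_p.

G(s) has no factors of s in the denominator, so the system is type 0.
K_p = lim_{s→0} G(s) = 40·16 / (3·18) = 320/27.

320/27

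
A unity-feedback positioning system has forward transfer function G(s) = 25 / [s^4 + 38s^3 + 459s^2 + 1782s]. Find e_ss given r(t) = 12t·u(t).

855.36

Lowest-order denominator term is 1782s, so the open loop has 1 pole at the origin → type 1 system.
K_v = lim_{s→0} s·G(s) = 25 / 1782 = 25/1782.
e_ss = 12/K_v = 12/(25/1782) = 855.36.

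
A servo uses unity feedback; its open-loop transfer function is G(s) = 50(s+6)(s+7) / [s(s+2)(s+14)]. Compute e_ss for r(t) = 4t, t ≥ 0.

4/75

The open loop has one pole at the origin → type 1 system.
K_v = lim_{s→0} s·G(s) = 50·6·7 / (2·14) = 75.
e_ss = 4/K_v = 4/75.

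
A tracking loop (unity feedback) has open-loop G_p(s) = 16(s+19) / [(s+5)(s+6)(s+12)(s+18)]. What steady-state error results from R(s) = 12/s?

G_p(s) has no factors of s in the denominator, so the system is type 0.
K_p = lim_{s→0} G_p(s) = 16·19 / (5·6·12·18) = 19/405.
e_ss = 12/(1 + K_p) = 12/(424/405) = 1215/106.

1215/106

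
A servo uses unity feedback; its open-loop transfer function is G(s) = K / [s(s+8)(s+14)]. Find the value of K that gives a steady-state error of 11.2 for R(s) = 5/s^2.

50

The open loop has one pole at the origin → type 1 system.
K_v = lim_{s→0} s·G(s) = K / (8·14) = (1/112)·K.
e_ss = 5/K_v = 11.2 ⇒ K_v = 25/56 ⇒ K = (25/56)/(1/112) = 50.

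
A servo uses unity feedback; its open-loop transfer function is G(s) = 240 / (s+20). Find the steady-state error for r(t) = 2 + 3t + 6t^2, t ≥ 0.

infinity

G(s) has no factors of s in the denominator, so the system is type 0. By superposition:
  • 2: e_ss = 2/(1+K_p) with K_p=12 → 2/13.
  • 3t: a type-0 system cannot track it, e_ss → ∞.
  • 6t^2: a type-0 system cannot track it, e_ss → ∞.
The unbounded component dominates.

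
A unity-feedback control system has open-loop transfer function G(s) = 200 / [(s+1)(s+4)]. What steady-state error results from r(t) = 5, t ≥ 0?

5/51

The open loop has no poles at the origin → type 0 system.
K_p = lim_{s→0} G(s) = 200 / (1·4) = 50.
e_ss = 5/(1 + K_p) = 5/51.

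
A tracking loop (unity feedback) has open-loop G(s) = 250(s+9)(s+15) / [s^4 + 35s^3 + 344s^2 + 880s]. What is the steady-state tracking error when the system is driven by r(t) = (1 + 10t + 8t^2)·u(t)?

Lowest-order denominator term is 880s, so the open loop has 1 pole at the origin → type 1 system. Treating each term separately:
  • 1: tracked with zero error.
  • 10t: e_ss = 10/K_v with K_v=3375/88 → 176/675.
  • 8t^2: a type-1 system cannot track it, e_ss → ∞.
The unbounded component dominates.

infinity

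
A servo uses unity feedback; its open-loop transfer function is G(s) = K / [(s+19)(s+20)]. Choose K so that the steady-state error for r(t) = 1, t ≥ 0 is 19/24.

100

System type = 0 (no poles at s=0).
K_p = lim_{s→0} G(s) = K / (19·20) = (1/380)·K.
e_ss = 1/(1 + K_p) = 19/24 ⇒ 1 + (1/380)·K = 24/19 ⇒ K = 100.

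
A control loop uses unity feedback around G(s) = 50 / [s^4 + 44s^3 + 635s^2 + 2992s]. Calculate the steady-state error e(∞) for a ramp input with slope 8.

478.72

Lowest-order denominator term is 2992s, so the open loop has 1 pole at the origin → type 1 system.
K_v = lim_{s→0} s·G(s) = 50 / 2992 = 25/1496.
e_ss = 8/K_v = 8/(25/1496) = 478.72.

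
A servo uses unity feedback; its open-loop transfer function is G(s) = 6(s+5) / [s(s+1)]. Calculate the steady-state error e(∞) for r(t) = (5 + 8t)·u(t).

4/15

G(s) has one factor of s in the denominator, so the system is type 1. Treating each term separately:
  • 5: tracked with zero error.
  • 8t: e_ss = 8/K_v with K_v=30 → 4/15.
Total e_ss = 4/15.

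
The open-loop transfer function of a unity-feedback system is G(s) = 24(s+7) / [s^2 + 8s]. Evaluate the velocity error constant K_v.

The denominator has no term below 8s — 1 pole at s=0, type 1.
K_v = lim_{s→0} s·G(s) = 24·7 / 8 = 21.

21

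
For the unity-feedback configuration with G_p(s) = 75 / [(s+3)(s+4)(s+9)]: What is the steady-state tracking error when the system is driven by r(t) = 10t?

infinity

System type = 0 (no poles at s=0).
For a type-0 system K_v = 0, so e_ss to a ramp input is unbounded.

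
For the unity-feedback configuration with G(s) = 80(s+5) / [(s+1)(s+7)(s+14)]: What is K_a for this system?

System type = 0 (no poles at s=0).
K_a = lim_{s→0} s^2·G(s) = 0 (the extra factor of s kills the finite limit).

0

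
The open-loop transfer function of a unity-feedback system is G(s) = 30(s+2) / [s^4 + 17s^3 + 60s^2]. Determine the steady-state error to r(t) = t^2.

Factoring s^2 from the denominator leaves a polynomial with constant term 60, so the system is type 2.
K_a = lim_{s→0} s^2·G(s) = 30·2 / 60 = 1.
r(t) = t^2 gives R(s) = 2/s^3.
e_ss = 2/K_a = 2/1 = 2.

2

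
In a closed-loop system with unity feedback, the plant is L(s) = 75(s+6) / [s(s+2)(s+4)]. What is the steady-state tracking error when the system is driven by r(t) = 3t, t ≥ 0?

L(s) has one factor of s in the denominator, so the system is type 1.
K_v = lim_{s→0} s·L(s) = 75·6 / (2·4) = 56.25.
e_ss = 3/K_v = 3/56.25 = 4/75.

4/75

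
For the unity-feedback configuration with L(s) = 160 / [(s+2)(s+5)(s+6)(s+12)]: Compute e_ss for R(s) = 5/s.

System type = 0 (no poles at s=0).
K_p = lim_{s→0} L(s) = 160 / (2·5·6·12) = 2/9.
e_ss = 5/(1 + K_p) = 5/(11/9) = 45/11.

45/11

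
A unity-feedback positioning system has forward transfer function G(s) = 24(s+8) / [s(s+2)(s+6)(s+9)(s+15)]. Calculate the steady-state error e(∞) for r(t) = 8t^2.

System type = 1 (one pole at s=0).
K_a = lim_{s→0} s^2·G(s) = 0; the steady-state error to this parabolic input grows without bound.

infinity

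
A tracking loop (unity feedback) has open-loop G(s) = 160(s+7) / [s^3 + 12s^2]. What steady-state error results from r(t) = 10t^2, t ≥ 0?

3/14

The denominator has no term below 12s^2 — 2 poles at s=0, type 2.
K_a = lim_{s→0} s^2·G(s) = 160·7 / 12 = 280/3.
r(t) = 10t^2 gives R(s) = 20/s^3.
e_ss = 20/K_a = 20/(280/3) = 3/14.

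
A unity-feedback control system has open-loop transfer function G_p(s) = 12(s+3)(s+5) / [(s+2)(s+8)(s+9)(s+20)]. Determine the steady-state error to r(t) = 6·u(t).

The open loop has no poles at the origin → type 0 system.
K_p = lim_{s→0} G_p(s) = 12·3·5 / (2·8·9·20) = 0.0625.
e_ss = 6/(1 + K_p) = 6/1.0625 = 96/17.

96/17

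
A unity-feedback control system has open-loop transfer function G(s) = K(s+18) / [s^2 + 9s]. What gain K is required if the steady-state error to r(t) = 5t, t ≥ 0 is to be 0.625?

Factoring s from the denominator leaves a polynomial with constant term 9, so the system is type 1.
K_v = lim_{s→0} s·G(s) = K·18 / 9 = 2·K.
e_ss = 5/K_v = 0.625 ⇒ K_v = 8 ⇒ K = 8/2 = 4.

4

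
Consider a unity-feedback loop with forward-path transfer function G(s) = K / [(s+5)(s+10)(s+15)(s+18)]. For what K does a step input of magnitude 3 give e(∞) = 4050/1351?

System type = 0 (no poles at s=0).
K_p = lim_{s→0} G(s) = K / (5·10·15·18) = (1/13500)·K.
e_ss = 3/(1 + K_p) = 4050/1351 ⇒ 1 + (1/13500)·K = 1351/1350 ⇒ K = 10.

10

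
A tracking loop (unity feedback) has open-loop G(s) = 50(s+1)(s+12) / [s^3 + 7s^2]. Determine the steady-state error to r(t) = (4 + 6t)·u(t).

Lowest-order denominator term is 7s^2, so the open loop has 2 poles at the origin → type 2 system. By superposition:
  • 4: tracked with zero error.
  • 6t: tracked with zero error.
Total e_ss = 0.

0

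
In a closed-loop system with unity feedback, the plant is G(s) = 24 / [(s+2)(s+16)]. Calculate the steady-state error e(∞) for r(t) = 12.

G(s) has no factors of s in the denominator, so the system is type 0.
K_p = lim_{s→0} G(s) = 24 / (2·16) = 0.75.
e_ss = 12/(1 + K_p) = 12/1.75 = 48/7.

48/7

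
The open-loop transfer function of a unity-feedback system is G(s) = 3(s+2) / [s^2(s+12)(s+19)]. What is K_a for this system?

1/38

The open loop has two poles at the origin → type 2 system.
K_a = lim_{s→0} s^2·G(s) = 3·2 / (12·19) = 1/38.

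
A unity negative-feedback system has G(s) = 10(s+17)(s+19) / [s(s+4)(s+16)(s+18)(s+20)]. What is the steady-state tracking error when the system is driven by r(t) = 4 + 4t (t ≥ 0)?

9216/323

G(s) has one factor of s in the denominator, so the system is type 1. By superposition:
  • 4: tracked with zero error.
  • 4t: e_ss = 4/K_v with K_v=323/2304 → 9216/323.
Total e_ss = 9216/323.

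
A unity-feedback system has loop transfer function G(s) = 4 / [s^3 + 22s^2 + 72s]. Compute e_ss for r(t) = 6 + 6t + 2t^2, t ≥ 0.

Lowest-order denominator term is 72s, so the open loop has 1 pole at the origin → type 1 system. Treating each term separately:
  • 6: tracked with zero error.
  • 6t: e_ss = 6/K_v with K_v=1/18 → 108.
  • 2t^2: a type-1 system cannot track it, e_ss → ∞.
The unbounded component dominates.

infinity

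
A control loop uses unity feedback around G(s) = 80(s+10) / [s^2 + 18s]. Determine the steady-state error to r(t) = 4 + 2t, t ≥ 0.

Lowest-order denominator term is 18s, so the open loop has 1 pole at the origin → type 1 system. Treating each term separately:
  • 4: tracked with zero error.
  • 2t: e_ss = 2/K_v with K_v=400/9 → 0.045.
Total e_ss = 0.045.

0.045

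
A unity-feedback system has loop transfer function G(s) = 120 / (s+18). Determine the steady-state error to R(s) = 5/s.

15/23

No free integrators in G(s): this is a type 0 system.
K_p = lim_{s→0} G(s) = 120 / (18) = 20/3.
e_ss = 5/(1 + K_p) = 5/(23/3) = 15/23.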